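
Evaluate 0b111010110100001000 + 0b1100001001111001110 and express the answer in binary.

Add column by column in base 2, right to left:
  0+0 = 0
  0+1 = 1
  0+1 = 1
  1+1 = 0 carry 1
  0+0+1 = 1
  0+0 = 0
  0+1 = 1
  0+1 = 1
  1+1 = 0 carry 1
  0+1+1 = 0 carry 1
  1+0+1 = 0 carry 1
  1+0+1 = 0 carry 1
  0+1+1 = 0 carry 1
  1+0+1 = 0 carry 1
  0+0+1 = 1
  1+0 = 1
  1+0 = 1
  1+1 = 0 carry 1
  0+1+1 = 0 carry 1
  final carry 1

0b10011100000011010110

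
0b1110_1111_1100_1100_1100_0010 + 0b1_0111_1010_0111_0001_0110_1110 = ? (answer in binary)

0b10011010100011111000110000

Add column by column in base 2, right to left:
  0+0 = 0
  1+1 = 0 carry 1
  0+1+1 = 0 carry 1
  0+1+1 = 0 carry 1
  0+0+1 = 1
  0+1 = 1
  1+1 = 0 carry 1
  1+0+1 = 0 carry 1
  0+1+1 = 0 carry 1
  0+0+1 = 1
  1+0 = 1
  1+0 = 1
  0+1 = 1
  0+1 = 1
  1+1 = 0 carry 1
  1+0+1 = 0 carry 1
  1+0+1 = 0 carry 1
  1+1+1 = 1 carry 1
  1+0+1 = 0 carry 1
  1+1+1 = 1 carry 1
  0+1+1 = 0 carry 1
  1+1+1 = 1 carry 1
  1+1+1 = 1 carry 1
  1+0+1 = 0 carry 1
  0+1+1 = 0 carry 1
  final carry 1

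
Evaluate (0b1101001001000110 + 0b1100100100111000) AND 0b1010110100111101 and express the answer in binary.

Add column by column in base 2, right to left:
  0+0 = 0
  1+0 = 1
  1+0 = 1
  0+1 = 1
  0+1 = 1
  0+1 = 1
  1+0 = 1
  0+0 = 0
  0+1 = 1
  1+0 = 1
  0+0 = 0
  0+1 = 1
  1+0 = 1
  0+0 = 0
  1+1 = 0 carry 1
  1+1+1 = 1 carry 1
  final carry 1
Sum = 0b11001101101111110; now AND with 0b1010110100111101:
  11001101101111110
& 01010110100111101
= 01000100100111100

0b1000100100111100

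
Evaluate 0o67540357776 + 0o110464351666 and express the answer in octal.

Add column by column in base 8, right to left:
  6+6 = 4 carry 1
  7+6+1 = 6 carry 1
  7+6+1 = 6 carry 1
  7+1+1 = 1 carry 1
  5+5+1 = 3 carry 1
  3+3+1 = 7
  0+4 = 4
  4+6 = 2 carry 1
  5+4+1 = 2 carry 1
  7+0+1 = 0 carry 1
  6+1+1 = 0 carry 1
  0+1+1 = 2

0o200224731664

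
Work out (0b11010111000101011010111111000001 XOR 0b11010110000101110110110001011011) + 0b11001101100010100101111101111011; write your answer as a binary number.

First 0b11010111000101011010111111000001 XOR 0b11010110000101110110110001011011 = 0b00000001000000101100001110011010.
Add column by column in base 2, right to left:
  0+1 = 1
  1+1 = 0 carry 1
  0+0+1 = 1
  1+1 = 0 carry 1
  1+1+1 = 1 carry 1
  0+1+1 = 0 carry 1
  0+1+1 = 0 carry 1
  1+0+1 = 0 carry 1
  1+1+1 = 1 carry 1
  1+1+1 = 1 carry 1
  0+1+1 = 0 carry 1
  0+1+1 = 0 carry 1
  0+1+1 = 0 carry 1
  0+0+1 = 1
  1+1 = 0 carry 1
  1+0+1 = 0 carry 1
  0+0+1 = 1
  1+1 = 0 carry 1
  0+0+1 = 1
  0+1 = 1
  0+0 = 0
  0+0 = 0
  0+0 = 0
  0+1 = 1
  1+1 = 0 carry 1
  0+0+1 = 1
  0+1 = 1
  0+1 = 1
  0+0 = 0
  0+0 = 0
  0+1 = 1
  0+1 = 1

0b11001110100011010010001100010101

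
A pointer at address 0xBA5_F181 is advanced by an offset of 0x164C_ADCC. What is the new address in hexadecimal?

Add column by column in base 16, right to left:
  1+C = D
  8+C = 4 carry 1
  1+D+1 = F
  F+A = 9 carry 1
  5+C+1 = 2 carry 1
  A+4+1 = F
  B+6 = 1 carry 1
  0+1+1 = 2

0x21F29F4D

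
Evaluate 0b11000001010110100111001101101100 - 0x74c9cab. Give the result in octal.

0o27203353301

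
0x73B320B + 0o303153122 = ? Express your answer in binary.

0b1010010010000000100001011101

0x73B320B = 0b111001110110011001000001011 in binary.
0o303153122 = 0b11000011001101011001010010 in binary.
Add column by column in base 2, right to left:
  1+0 = 1
  1+1 = 0 carry 1
  0+0+1 = 1
  1+0 = 1
  0+1 = 1
  0+0 = 0
  0+1 = 1
  0+0 = 0
  0+0 = 0
  1+1 = 0 carry 1
  0+1+1 = 0 carry 1
  0+0+1 = 1
  1+1 = 0 carry 1
  1+0+1 = 0 carry 1
  0+1+1 = 0 carry 1
  0+1+1 = 0 carry 1
  1+0+1 = 0 carry 1
  1+0+1 = 0 carry 1
  0+1+1 = 0 carry 1
  1+1+1 = 1 carry 1
  1+0+1 = 0 carry 1
  1+0+1 = 0 carry 1
  0+0+1 = 1
  0+0 = 0
  1+1 = 0 carry 1
  1+1+1 = 1 carry 1
  1+0+1 = 0 carry 1
  final carry 1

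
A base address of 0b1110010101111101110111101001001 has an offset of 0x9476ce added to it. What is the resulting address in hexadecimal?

0b1110010101111101110111101001001 = 0x72beef49 in hexadecimal.
Add column by column in base 16, right to left:
  9+e = 7 carry 1
  4+c+1 = 1 carry 1
  f+6+1 = 6 carry 1
  e+7+1 = 6 carry 1
  e+4+1 = 3 carry 1
  b+9+1 = 5 carry 1
  2+0+1 = 3
  7+0 = 7

0x73536617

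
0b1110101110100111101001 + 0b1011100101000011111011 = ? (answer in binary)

0b11010010011101011100100

Add column by column in base 2, right to left:
  1+1 = 0 carry 1
  0+1+1 = 0 carry 1
  0+0+1 = 1
  1+1 = 0 carry 1
  0+1+1 = 0 carry 1
  1+1+1 = 1 carry 1
  1+1+1 = 1 carry 1
  1+1+1 = 1 carry 1
  1+0+1 = 0 carry 1
  0+0+1 = 1
  0+0 = 0
  1+0 = 1
  0+1 = 1
  1+0 = 1
  1+1 = 0 carry 1
  1+0+1 = 0 carry 1
  0+0+1 = 1
  1+1 = 0 carry 1
  0+1+1 = 0 carry 1
  1+1+1 = 1 carry 1
  1+0+1 = 0 carry 1
  1+1+1 = 1 carry 1
  final carry 1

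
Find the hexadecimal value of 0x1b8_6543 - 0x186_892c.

Subtract column by column in base 16:
  3-c → 7 (borrow)
  4-2-1 → 1
  5-9 → c (borrow)
  6-8-1 → d (borrow)
  8-6-1 → 1
  b-8 → 3
  1-1 → 0

0x31dc17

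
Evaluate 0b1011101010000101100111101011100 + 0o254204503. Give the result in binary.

0b1011111111100111101100010011111

0o254204503 = 0b10101100010000100101000011 in binary.
Add column by column in base 2, right to left:
  0+1 = 1
  0+1 = 1
  1+0 = 1
  1+0 = 1
  1+0 = 1
  0+0 = 0
  1+1 = 0 carry 1
  0+0+1 = 1
  1+1 = 0 carry 1
  1+0+1 = 0 carry 1
  1+0+1 = 0 carry 1
  1+1+1 = 1 carry 1
  0+0+1 = 1
  0+0 = 0
  1+0 = 1
  1+0 = 1
  0+1 = 1
  1+0 = 1
  0+0 = 0
  0+0 = 0
  0+1 = 1
  0+1 = 1
  1+0 = 1
  0+1 = 1
  1+0 = 1
  0+1 = 1
  1+0 = 1
  1+0 = 1
  1+0 = 1
  0+0 = 0
  1+0 = 1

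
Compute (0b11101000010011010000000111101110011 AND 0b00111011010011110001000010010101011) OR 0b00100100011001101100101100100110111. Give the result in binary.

0b101100011011111100101110100110111

0b11101000010011010000000111101110011 AND 0b00111011010011110001000010010101011 = 0b00101000010011010000000010000100011.
Then OR with 0b00100100011001101100101100100110111.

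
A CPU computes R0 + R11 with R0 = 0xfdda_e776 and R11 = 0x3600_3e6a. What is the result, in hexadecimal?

0x133db25e0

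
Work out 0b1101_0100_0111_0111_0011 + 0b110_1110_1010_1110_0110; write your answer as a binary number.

0b101000011001001011001

Add column by column in base 2, right to left:
  1+0 = 1
  1+1 = 0 carry 1
  0+1+1 = 0 carry 1
  0+0+1 = 1
  1+0 = 1
  1+1 = 0 carry 1
  1+1+1 = 1 carry 1
  0+1+1 = 0 carry 1
  1+0+1 = 0 carry 1
  1+1+1 = 1 carry 1
  1+0+1 = 0 carry 1
  0+1+1 = 0 carry 1
  0+0+1 = 1
  0+1 = 1
  1+1 = 0 carry 1
  0+1+1 = 0 carry 1
  1+0+1 = 0 carry 1
  0+1+1 = 0 carry 1
  1+1+1 = 1 carry 1
  1+0+1 = 0 carry 1
  final carry 1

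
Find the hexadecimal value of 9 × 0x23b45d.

0x1415745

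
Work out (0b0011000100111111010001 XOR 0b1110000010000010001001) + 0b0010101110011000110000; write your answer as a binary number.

0b1111110101010110001000

First 0b0011000100111111010001 XOR 0b1110000010000010001001 = 0b1101000110111101011000.
Add column by column in base 2, right to left:
  0+0 = 0
  0+0 = 0
  0+0 = 0
  1+0 = 1
  1+1 = 0 carry 1
  0+1+1 = 0 carry 1
  1+0+1 = 0 carry 1
  0+0+1 = 1
  1+0 = 1
  1+1 = 0 carry 1
  1+1+1 = 1 carry 1
  1+0+1 = 0 carry 1
  0+0+1 = 1
  1+1 = 0 carry 1
  1+1+1 = 1 carry 1
  0+1+1 = 0 carry 1
  0+0+1 = 1
  0+1 = 1
  1+0 = 1
  0+1 = 1
  1+0 = 1
  1+0 = 1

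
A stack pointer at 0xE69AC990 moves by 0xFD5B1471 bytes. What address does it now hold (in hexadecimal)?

Add column by column in base 16, right to left:
  0+1 = 1
  9+7 = 0 carry 1
  9+4+1 = E
  C+1 = D
  A+B = 5 carry 1
  9+5+1 = F
  6+D = 3 carry 1
  E+F+1 = E carry 1
  final carry 1

0x1E3F5DE01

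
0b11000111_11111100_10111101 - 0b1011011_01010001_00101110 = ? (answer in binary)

Subtract column by column in base 2:
  1-0 → 1
  0-1 → 1 (borrow)
  1-1-1 → 1 (borrow)
  1-1-1 → 1 (borrow)
  1-0-1 → 0
  1-1 → 0
  0-0 → 0
  1-0 → 1
  0-1 → 1 (borrow)
  0-0-1 → 1 (borrow)
  1-0-1 → 0
  1-0 → 1
  1-1 → 0
  1-0 → 1
  1-1 → 0
  1-0 → 1
  1-1 → 0
  1-1 → 0
  1-0 → 1
  0-1 → 1 (borrow)
  0-1-1 → 0 (borrow)
  0-0-1 → 1 (borrow)
  1-1-1 → 1 (borrow)
  1-0-1 → 0

0b11011001010101110001111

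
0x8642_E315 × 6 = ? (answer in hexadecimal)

0x32591527E

Multiply each base-16 digit by 6, carrying:
  5×6 = 30 → write E carry 1
  1×6+1 = 7 → write 7
  3×6 = 18 → write 2 carry 1
  E×6+1 = 85 → write 5 carry 5
  2×6+5 = 17 → write 1 carry 1
  4×6+1 = 25 → write 9 carry 1
  6×6+1 = 37 → write 5 carry 2
  8×6+2 = 50 → write 2 carry 3
  remaining carry: 3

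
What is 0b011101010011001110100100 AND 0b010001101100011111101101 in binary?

AND bit by bit (1 only where both bits are 1):
  011101010011001110100100
& 010001101100011111101101
= 010001000000001110100100

0b010001000000001110100100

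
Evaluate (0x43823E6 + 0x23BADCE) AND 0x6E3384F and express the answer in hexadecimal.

0x6631004

Add column by column in base 16, right to left:
  6+E = 4 carry 1
  E+C+1 = B carry 1
  3+D+1 = 1 carry 1
  2+A+1 = D
  8+B = 3 carry 1
  3+3+1 = 7
  4+2 = 6
Sum = 0x673D1B4; now AND with 0x6E3384F:
  6&6=6, 7&E=6, 3&3=3, D&3=1, 1&8=0, B&4=0, 4&F=4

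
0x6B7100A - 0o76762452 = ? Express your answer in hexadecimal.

0x5BB2AE0

0o76762452 = 0xFBE52A in hexadecimal.
Subtract column by column in base 16:
  A-A → 0
  0-2 → E (borrow)
  0-5-1 → A (borrow)
  1-E-1 → 2 (borrow)
  7-B-1 → B (borrow)
  B-F-1 → B (borrow)
  6-0-1 → 5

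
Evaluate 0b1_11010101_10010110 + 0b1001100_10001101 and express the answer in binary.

Add column by column in base 2, right to left:
  0+1 = 1
  1+0 = 1
  1+1 = 0 carry 1
  0+1+1 = 0 carry 1
  1+0+1 = 0 carry 1
  0+0+1 = 1
  0+0 = 0
  1+1 = 0 carry 1
  1+0+1 = 0 carry 1
  0+0+1 = 1
  1+1 = 0 carry 1
  0+1+1 = 0 carry 1
  1+0+1 = 0 carry 1
  0+0+1 = 1
  1+1 = 0 carry 1
  1+0+1 = 0 carry 1
  1+0+1 = 0 carry 1
  final carry 1

0b100010001000100011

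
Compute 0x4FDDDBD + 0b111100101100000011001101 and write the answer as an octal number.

0o574117212

0x4FDDDBD = 0o477356675 in octal.
0b111100101100000011001101 = 0o74540315 in octal.
Add column by column in base 8, right to left:
  5+5 = 2 carry 1
  7+1+1 = 1 carry 1
  6+3+1 = 2 carry 1
  6+0+1 = 7
  5+4 = 1 carry 1
  3+5+1 = 1 carry 1
  7+4+1 = 4 carry 1
  7+7+1 = 7 carry 1
  4+0+1 = 5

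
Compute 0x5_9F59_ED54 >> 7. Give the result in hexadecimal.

7 bits is not a whole number of base-16 digits; in binary: 10110011111010110011110110101010100 >> 7 = 1011001111101011001111011010.

0xB3EB3DA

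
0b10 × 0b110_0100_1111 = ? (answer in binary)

0b110010011110

Multiply each base-2 digit by 2, carrying:
  1×2 = 2 → write 0 carry 1
  1×2+1 = 3 → write 1 carry 1
  1×2+1 = 3 → write 1 carry 1
  1×2+1 = 3 → write 1 carry 1
  0×2+1 = 1 → write 1
  0×2 = 0 → write 0
  1×2 = 2 → write 0 carry 1
  0×2+1 = 1 → write 1
  0×2 = 0 → write 0
  1×2 = 2 → write 0 carry 1
  1×2+1 = 3 → write 1 carry 1
  remaining carry: 1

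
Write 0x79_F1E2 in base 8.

0o36370742

Expand each hex digit to 4 bits: 7=0111 9=1001 F=1111 1=0001 E=1110 2=0010.
Group the bits in threes: 011 110 011 111 000 111 100 010 → 36370742.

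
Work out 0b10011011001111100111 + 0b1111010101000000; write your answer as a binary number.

0b10101010100100100111

Add column by column in base 2, right to left:
  1+0 = 1
  1+0 = 1
  1+0 = 1
  0+0 = 0
  0+0 = 0
  1+0 = 1
  1+1 = 0 carry 1
  1+0+1 = 0 carry 1
  1+1+1 = 1 carry 1
  1+0+1 = 0 carry 1
  0+1+1 = 0 carry 1
  0+0+1 = 1
  1+1 = 0 carry 1
  1+1+1 = 1 carry 1
  0+1+1 = 0 carry 1
  1+1+1 = 1 carry 1
  1+0+1 = 0 carry 1
  0+0+1 = 1
  0+0 = 0
  1+0 = 1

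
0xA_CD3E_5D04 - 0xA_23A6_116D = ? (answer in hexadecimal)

Subtract column by column in base 16:
  4-D → 7 (borrow)
  0-6-1 → 9 (borrow)
  D-1-1 → B
  5-1 → 4
  E-6 → 8
  3-A → 9 (borrow)
  D-3-1 → 9
  C-2 → A
  A-A → 0

0xA9984B97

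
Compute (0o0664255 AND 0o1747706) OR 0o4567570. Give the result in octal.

0o4767774

0o0664255 AND 0o1747706 = 0o0644204.
Then OR with 0o4567570.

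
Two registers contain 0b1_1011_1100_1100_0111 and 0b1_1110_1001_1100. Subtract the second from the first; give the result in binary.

0b11001111000101011

Subtract column by column in base 2:
  1-0 → 1
  1-0 → 1
  1-1 → 0
  0-1 → 1 (borrow)
  0-1-1 → 0 (borrow)
  0-0-1 → 1 (borrow)
  1-0-1 → 0
  1-1 → 0
  0-0 → 0
  0-1 → 1 (borrow)
  1-1-1 → 1 (borrow)
  1-1-1 → 1 (borrow)
  1-1-1 → 1 (borrow)
  1-0-1 → 0
  0-0 → 0
  1-0 → 1
  1-0 → 1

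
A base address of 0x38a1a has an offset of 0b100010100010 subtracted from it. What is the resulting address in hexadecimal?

0x38178

0b100010100010 = 0x8a2 in hexadecimal.
Subtract column by column in base 16:
  a-2 → 8
  1-a → 7 (borrow)
  a-8-1 → 1
  8-0 → 8
  3-0 → 3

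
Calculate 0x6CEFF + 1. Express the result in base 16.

The trailing 2 digits are F (max in base 16), so adding 1 cascades: they roll to 0 and the next digit up increments.

0x6CF00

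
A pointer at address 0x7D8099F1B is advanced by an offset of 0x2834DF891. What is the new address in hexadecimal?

0xA5B5797AC

Add column by column in base 16, right to left:
  B+1 = C
  1+9 = A
  F+8 = 7 carry 1
  9+F+1 = 9 carry 1
  9+D+1 = 7 carry 1
  0+4+1 = 5
  8+3 = B
  D+8 = 5 carry 1
  7+2+1 = A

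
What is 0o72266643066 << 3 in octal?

0o722666430660

Shifting left by 3 bits = 1 oct digit: append 1 zero.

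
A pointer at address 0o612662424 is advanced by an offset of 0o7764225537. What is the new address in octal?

0o10577110163

Add column by column in base 8, right to left:
  4+7 = 3 carry 1
  2+3+1 = 6
  4+5 = 1 carry 1
  2+5+1 = 0 carry 1
  6+2+1 = 1 carry 1
  6+2+1 = 1 carry 1
  2+4+1 = 7
  1+6 = 7
  6+7 = 5 carry 1
  0+7+1 = 0 carry 1
  final carry 1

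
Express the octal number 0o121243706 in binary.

Each octal digit is 3 bits: 1=001 2=010 1=001 2=010 4=100 3=011 7=111 0=000 6=110.

0b1010001010100011111000110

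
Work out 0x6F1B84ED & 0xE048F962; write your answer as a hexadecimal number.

0x60088060

AND each hex digit independently (no carries):
  6&E=6, F&0=0, 1&4=0, B&8=8, 8&F=8, 4&9=0, E&6=6, D&2=0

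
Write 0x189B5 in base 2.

Expand each hex digit to 4 bits: 1=0001 8=1000 9=1001 B=1011 5=0101.

0b11000100110110101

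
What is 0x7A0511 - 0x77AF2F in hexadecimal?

0x255E2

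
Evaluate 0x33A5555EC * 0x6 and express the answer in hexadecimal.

Multiply each base-16 digit by 6, carrying:
  C×6 = 72 → write 8 carry 4
  E×6+4 = 88 → write 8 carry 5
  5×6+5 = 35 → write 3 carry 2
  5×6+2 = 32 → write 0 carry 2
  5×6+2 = 32 → write 0 carry 2
  5×6+2 = 32 → write 0 carry 2
  A×6+2 = 62 → write E carry 3
  3×6+3 = 21 → write 5 carry 1
  3×6+1 = 19 → write 3 carry 1
  remaining carry: 1

0x135E000388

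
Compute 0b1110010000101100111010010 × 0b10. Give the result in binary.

0b11100100001011001110100100

Multiply each base-2 digit by 2, carrying:
  0×2 = 0 → write 0
  1×2 = 2 → write 0 carry 1
  0×2+1 = 1 → write 1
  0×2 = 0 → write 0
  1×2 = 2 → write 0 carry 1
  0×2+1 = 1 → write 1
  1×2 = 2 → write 0 carry 1
  1×2+1 = 3 → write 1 carry 1
  1×2+1 = 3 → write 1 carry 1
  0×2+1 = 1 → write 1
  0×2 = 0 → write 0
  1×2 = 2 → write 0 carry 1
  1×2+1 = 3 → write 1 carry 1
  0×2+1 = 1 → write 1
  1×2 = 2 → write 0 carry 1
  0×2+1 = 1 → write 1
  0×2 = 0 → write 0
  0×2 = 0 → write 0
  0×2 = 0 → write 0
  1×2 = 2 → write 0 carry 1
  0×2+1 = 1 → write 1
  0×2 = 0 → write 0
  1×2 = 2 → write 0 carry 1
  1×2+1 = 3 → write 1 carry 1
  1×2+1 = 3 → write 1 carry 1
  remaining carry: 1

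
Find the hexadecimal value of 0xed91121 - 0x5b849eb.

0x920c736

Subtract column by column in base 16:
  1-b → 6 (borrow)
  2-e-1 → 3 (borrow)
  1-9-1 → 7 (borrow)
  1-4-1 → c (borrow)
  9-8-1 → 0
  d-b → 2
  e-5 → 9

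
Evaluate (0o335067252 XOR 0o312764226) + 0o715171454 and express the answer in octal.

0o745074550

First 0o335067252 XOR 0o312764226 = 0o027703074.
Add column by column in base 8, right to left:
  4+4 = 0 carry 1
  7+5+1 = 5 carry 1
  0+4+1 = 5
  3+1 = 4
  0+7 = 7
  7+1 = 0 carry 1
  7+5+1 = 5 carry 1
  2+1+1 = 4
  0+7 = 7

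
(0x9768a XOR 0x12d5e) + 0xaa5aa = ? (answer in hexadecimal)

0x13017e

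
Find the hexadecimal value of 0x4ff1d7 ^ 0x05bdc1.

XOR each hex digit independently (no carries):
  4^0=4, f^5=a, f^b=4, 1^d=c, d^c=1, 7^1=6

0x4a4c16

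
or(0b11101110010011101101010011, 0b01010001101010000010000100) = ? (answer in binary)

0b11111111111011101111010111

OR bit by bit (1 where either bit is 1):
  11101110010011101101010011
| 01010001101010000010000100
= 11111111111011101111010111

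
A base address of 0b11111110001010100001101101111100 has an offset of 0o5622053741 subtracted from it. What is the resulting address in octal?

0b11111110001010100001101101111100 = 0o37612415574 in octal.
Subtract column by column in base 8:
  4-1 → 3
  7-4 → 3
  5-7 → 6 (borrow)
  5-3-1 → 1
  1-5 → 4 (borrow)
  4-0-1 → 3
  2-2 → 0
  1-2 → 7 (borrow)
  6-6-1 → 7 (borrow)
  7-5-1 → 1
  3-0 → 3

0o31770341633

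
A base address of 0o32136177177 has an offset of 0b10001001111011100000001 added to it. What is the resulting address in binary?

0o32136177177 = 0b11010001011110001111111001111111 in binary.
Add column by column in base 2, right to left:
  1+1 = 0 carry 1
  1+0+1 = 0 carry 1
  1+0+1 = 0 carry 1
  1+0+1 = 0 carry 1
  1+0+1 = 0 carry 1
  1+0+1 = 0 carry 1
  1+0+1 = 0 carry 1
  0+0+1 = 1
  0+1 = 1
  1+1 = 0 carry 1
  1+1+1 = 1 carry 1
  1+0+1 = 0 carry 1
  1+1+1 = 1 carry 1
  1+1+1 = 1 carry 1
  1+1+1 = 1 carry 1
  1+1+1 = 1 carry 1
  0+0+1 = 1
  0+0 = 0
  0+1 = 1
  1+0 = 1
  1+0 = 1
  1+0 = 1
  1+1 = 0 carry 1
  0+0+1 = 1
  1+0 = 1
  0+0 = 0
  0+0 = 0
  0+0 = 0
  1+0 = 1
  0+0 = 0
  1+0 = 1
  1+0 = 1

0b11010001101111011111010110000000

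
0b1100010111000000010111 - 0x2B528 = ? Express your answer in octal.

0o13535357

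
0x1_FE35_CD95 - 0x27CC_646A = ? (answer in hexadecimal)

0x1D669692B

Subtract column by column in base 16:
  5-A → B (borrow)
  9-6-1 → 2
  D-4 → 9
  C-6 → 6
  5-C → 9 (borrow)
  3-C-1 → 6 (borrow)
  E-7-1 → 6
  F-2 → D
  1-0 → 1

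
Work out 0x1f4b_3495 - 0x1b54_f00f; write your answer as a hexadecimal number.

0x3f64486

Subtract column by column in base 16:
  5-f → 6 (borrow)
  9-0-1 → 8
  4-0 → 4
  3-f → 4 (borrow)
  b-4-1 → 6
  4-5 → f (borrow)
  f-b-1 → 3
  1-1 → 0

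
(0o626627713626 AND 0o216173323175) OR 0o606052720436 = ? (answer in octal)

0o606073723436

0o626627713626 AND 0o216173323175 = 0o206023303024.
Then OR with 0o606052720436.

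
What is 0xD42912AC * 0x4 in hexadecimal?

0x350A44AB0

Multiply each base-16 digit by 4, carrying:
  C×4 = 48 → write 0 carry 3
  A×4+3 = 43 → write B carry 2
  2×4+2 = 10 → write A
  1×4 = 4 → write 4
  9×4 = 36 → write 4 carry 2
  2×4+2 = 10 → write A
  4×4 = 16 → write 0 carry 1
  D×4+1 = 53 → write 5 carry 3
  remaining carry: 3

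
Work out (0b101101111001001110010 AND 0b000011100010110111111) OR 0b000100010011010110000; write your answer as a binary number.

0b101110011010110010

0b101101111001001110010 AND 0b000011100010110111111 = 0b000001100000000110010.
Then OR with 0b000100010011010110000.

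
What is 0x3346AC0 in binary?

0b11001101000110101011000000

Expand each hex digit to 4 bits: 3=0011 3=0011 4=0100 6=0110 A=1010 C=1100 0=0000.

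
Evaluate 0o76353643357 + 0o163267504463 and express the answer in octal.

Add column by column in base 8, right to left:
  7+3 = 2 carry 1
  5+6+1 = 4 carry 1
  3+4+1 = 0 carry 1
  3+4+1 = 0 carry 1
  4+0+1 = 5
  6+5 = 3 carry 1
  3+7+1 = 3 carry 1
  5+6+1 = 4 carry 1
  3+2+1 = 6
  6+3 = 1 carry 1
  7+6+1 = 6 carry 1
  0+1+1 = 2

0o261643350042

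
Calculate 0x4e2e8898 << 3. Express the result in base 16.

0x2717444c0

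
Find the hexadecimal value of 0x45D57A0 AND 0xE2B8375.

AND each hex digit independently (no carries):
  4&E=4, 5&2=0, D&B=9, 5&8=0, 7&3=3, A&7=2, 0&5=0

0x4090320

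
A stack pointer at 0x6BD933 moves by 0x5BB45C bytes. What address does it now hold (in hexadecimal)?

0xC78D8F

Add column by column in base 16, right to left:
  3+C = F
  3+5 = 8
  9+4 = D
  D+B = 8 carry 1
  B+B+1 = 7 carry 1
  6+5+1 = C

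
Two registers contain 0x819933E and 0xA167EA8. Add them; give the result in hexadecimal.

0x123011E6

Add column by column in base 16, right to left:
  E+8 = 6 carry 1
  3+A+1 = E
  3+E = 1 carry 1
  9+7+1 = 1 carry 1
  9+6+1 = 0 carry 1
  1+1+1 = 3
  8+A = 2 carry 1
  final carry 1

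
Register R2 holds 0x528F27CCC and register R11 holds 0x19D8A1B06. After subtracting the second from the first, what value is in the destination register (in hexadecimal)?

0x38B6861C6

Subtract column by column in base 16:
  C-6 → 6
  C-0 → C
  C-B → 1
  7-1 → 6
  2-A → 8 (borrow)
  F-8-1 → 6
  8-D → B (borrow)
  2-9-1 → 8 (borrow)
  5-1-1 → 3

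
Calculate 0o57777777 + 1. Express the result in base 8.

0o60000000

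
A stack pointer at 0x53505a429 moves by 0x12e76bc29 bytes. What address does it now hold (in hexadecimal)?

Add column by column in base 16, right to left:
  9+9 = 2 carry 1
  2+2+1 = 5
  4+c = 0 carry 1
  a+b+1 = 6 carry 1
  5+6+1 = c
  0+7 = 7
  5+e = 3 carry 1
  3+2+1 = 6
  5+1 = 6

0x6637c6052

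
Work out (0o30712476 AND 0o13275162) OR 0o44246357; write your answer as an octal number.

0o54256377

0o30712476 AND 0o13275162 = 0o10210062.
Then OR with 0o44246357.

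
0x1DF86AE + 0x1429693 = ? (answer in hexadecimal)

Add column by column in base 16, right to left:
  E+3 = 1 carry 1
  A+9+1 = 4 carry 1
  6+6+1 = D
  8+9 = 1 carry 1
  F+2+1 = 2 carry 1
  D+4+1 = 2 carry 1
  1+1+1 = 3

0x3221D41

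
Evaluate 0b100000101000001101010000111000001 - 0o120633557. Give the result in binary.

0o120633557 = 0b1010000110011011101101111 in binary.
Subtract column by column in base 2:
  1-1 → 0
  0-1 → 1 (borrow)
  0-1-1 → 0 (borrow)
  0-1-1 → 0 (borrow)
  0-0-1 → 1 (borrow)
  0-1-1 → 0 (borrow)
  1-1-1 → 1 (borrow)
  1-0-1 → 0
  1-1 → 0
  0-1 → 1 (borrow)
  0-1-1 → 0 (borrow)
  0-0-1 → 1 (borrow)
  0-1-1 → 0 (borrow)
  1-1-1 → 1 (borrow)
  0-0-1 → 1 (borrow)
  1-0-1 → 0
  0-1 → 1 (borrow)
  1-1-1 → 1 (borrow)
  1-0-1 → 0
  0-0 → 0
  0-0 → 0
  0-0 → 0
  0-1 → 1 (borrow)
  0-0-1 → 1 (borrow)
  1-1-1 → 1 (borrow)
  0-0-1 → 1 (borrow)
  1-0-1 → 0
  0-0 → 0
  0-0 → 0
  0-0 → 0
  0-0 → 0
  0-0 → 0
  1-0 → 1

0b100000011110000110110101001010010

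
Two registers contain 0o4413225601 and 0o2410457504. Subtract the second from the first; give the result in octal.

0o2002546075

Subtract column by column in base 8:
  1-4 → 5 (borrow)
  0-0-1 → 7 (borrow)
  6-5-1 → 0
  5-7 → 6 (borrow)
  2-5-1 → 4 (borrow)
  2-4-1 → 5 (borrow)
  3-0-1 → 2
  1-1 → 0
  4-4 → 0
  4-2 → 2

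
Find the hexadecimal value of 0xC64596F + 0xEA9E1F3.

Add column by column in base 16, right to left:
  F+3 = 2 carry 1
  6+F+1 = 6 carry 1
  9+1+1 = B
  5+E = 3 carry 1
  4+9+1 = E
  6+A = 0 carry 1
  C+E+1 = B carry 1
  final carry 1

0x1B0E3B62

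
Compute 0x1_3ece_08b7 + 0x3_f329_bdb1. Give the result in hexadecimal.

0x531f7c668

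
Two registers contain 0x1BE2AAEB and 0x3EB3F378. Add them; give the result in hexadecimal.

0x5A969E63

Add column by column in base 16, right to left:
  B+8 = 3 carry 1
  E+7+1 = 6 carry 1
  A+3+1 = E
  A+F = 9 carry 1
  2+3+1 = 6
  E+B = 9 carry 1
  B+E+1 = A carry 1
  1+3+1 = 5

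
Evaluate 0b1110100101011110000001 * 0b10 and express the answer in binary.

Multiply each base-2 digit by 2, carrying:
  1×2 = 2 → write 0 carry 1
  0×2+1 = 1 → write 1
  0×2 = 0 → write 0
  0×2 = 0 → write 0
  0×2 = 0 → write 0
  0×2 = 0 → write 0
  0×2 = 0 → write 0
  1×2 = 2 → write 0 carry 1
  1×2+1 = 3 → write 1 carry 1
  1×2+1 = 3 → write 1 carry 1
  1×2+1 = 3 → write 1 carry 1
  0×2+1 = 1 → write 1
  1×2 = 2 → write 0 carry 1
  0×2+1 = 1 → write 1
  1×2 = 2 → write 0 carry 1
  0×2+1 = 1 → write 1
  0×2 = 0 → write 0
  1×2 = 2 → write 0 carry 1
  0×2+1 = 1 → write 1
  1×2 = 2 → write 0 carry 1
  1×2+1 = 3 → write 1 carry 1
  1×2+1 = 3 → write 1 carry 1
  remaining carry: 1

0b11101001010111100000010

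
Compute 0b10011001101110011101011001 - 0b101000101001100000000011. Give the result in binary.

Subtract column by column in base 2:
  1-1 → 0
  0-1 → 1 (borrow)
  0-0-1 → 1 (borrow)
  1-0-1 → 0
  1-0 → 1
  0-0 → 0
  1-0 → 1
  0-0 → 0
  1-0 → 1
  1-0 → 1
  1-0 → 1
  0-1 → 1 (borrow)
  0-1-1 → 0 (borrow)
  1-0-1 → 0
  1-0 → 1
  1-1 → 0
  0-0 → 0
  1-1 → 0
  1-0 → 1
  0-0 → 0
  0-0 → 0
  1-1 → 0
  1-0 → 1
  0-1 → 1 (borrow)
  0-0-1 → 1 (borrow)
  1-0-1 → 0

0b1110001000100111101010110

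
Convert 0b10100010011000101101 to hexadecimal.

Group the bits into nibbles: 1010 0010 0110 0010 1101 → a262d.

0xa262d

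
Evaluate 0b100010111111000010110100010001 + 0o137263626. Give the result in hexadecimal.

0x247994a7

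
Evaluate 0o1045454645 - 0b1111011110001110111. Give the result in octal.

0o1043516456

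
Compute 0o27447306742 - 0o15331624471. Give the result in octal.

0o12115462251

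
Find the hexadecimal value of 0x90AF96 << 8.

Shifting left by 8 bits = 2 hex digits: append 2 zeros.

0x90AF9600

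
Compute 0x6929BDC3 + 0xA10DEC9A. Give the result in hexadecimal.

Add column by column in base 16, right to left:
  3+A = D
  C+9 = 5 carry 1
  D+C+1 = A carry 1
  B+E+1 = A carry 1
  9+D+1 = 7 carry 1
  2+0+1 = 3
  9+1 = A
  6+A = 0 carry 1
  final carry 1

0x10A37AA5D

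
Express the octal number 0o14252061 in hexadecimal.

0x315431

Each octal digit is 3 bits: 1=001 4=100 2=010 5=101 2=010 0=000 6=110 1=001.
Group the bits into nibbles: 0011 0001 0101 0100 0011 0001 → 315431.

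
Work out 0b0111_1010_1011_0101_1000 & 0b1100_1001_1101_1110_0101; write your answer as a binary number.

AND bit by bit (1 only where both bits are 1):
  01111010101101011000
& 11001001110111100101
= 01001000100101000000

0b01001000100101000000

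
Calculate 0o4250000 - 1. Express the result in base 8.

The trailing 4 digits are 0, so subtracting 1 borrows through: they become 7 and the next digit up decrements.

0o4247777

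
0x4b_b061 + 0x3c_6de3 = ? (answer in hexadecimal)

0x881e44

Add column by column in base 16, right to left:
  1+3 = 4
  6+e = 4 carry 1
  0+d+1 = e
  b+6 = 1 carry 1
  b+c+1 = 8 carry 1
  4+3+1 = 8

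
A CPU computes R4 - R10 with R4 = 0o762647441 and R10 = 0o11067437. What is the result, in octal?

0o751560002

Subtract column by column in base 8:
  1-7 → 2 (borrow)
  4-3-1 → 0
  4-4 → 0
  7-7 → 0
  4-6 → 6 (borrow)
  6-0-1 → 5
  2-1 → 1
  6-1 → 5
  7-0 → 7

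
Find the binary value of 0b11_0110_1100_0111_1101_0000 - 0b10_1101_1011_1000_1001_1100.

0b10010000111100110100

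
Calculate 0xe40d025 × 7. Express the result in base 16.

0x63c5b103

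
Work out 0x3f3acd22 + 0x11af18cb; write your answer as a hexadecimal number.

0x50e9e5ed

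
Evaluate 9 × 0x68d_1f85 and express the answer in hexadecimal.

0x3af61bad

Multiply each base-16 digit by 9, carrying:
  5×9 = 45 → write d carry 2
  8×9+2 = 74 → write a carry 4
  f×9+4 = 139 → write b carry 8
  1×9+8 = 17 → write 1 carry 1
  d×9+1 = 118 → write 6 carry 7
  8×9+7 = 79 → write f carry 4
  6×9+4 = 58 → write a carry 3
  remaining carry: 3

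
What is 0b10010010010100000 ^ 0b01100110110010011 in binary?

XOR bit by bit (1 where the bits differ):
  10010010010100000
^ 01100110110010011
= 11110100100110011

0b11110100100110011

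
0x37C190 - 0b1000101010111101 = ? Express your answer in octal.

0x37C190 = 0o15740620 in octal.
0b1000101010111101 = 0o105275 in octal.
Subtract column by column in base 8:
  0-5 → 3 (borrow)
  2-7-1 → 2 (borrow)
  6-2-1 → 3
  0-5 → 3 (borrow)
  4-0-1 → 3
  7-1 → 6
  5-0 → 5
  1-0 → 1

0o15633323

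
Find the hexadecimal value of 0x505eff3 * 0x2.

0xa0bdfe6

Multiply each base-16 digit by 2, carrying:
  3×2 = 6 → write 6
  f×2 = 30 → write e carry 1
  f×2+1 = 31 → write f carry 1
  e×2+1 = 29 → write d carry 1
  5×2+1 = 11 → write b
  0×2 = 0 → write 0
  5×2 = 10 → write a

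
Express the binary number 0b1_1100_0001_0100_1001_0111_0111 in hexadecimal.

0x1C14977

Group the bits into nibbles: 0001 1100 0001 0100 1001 0111 0111 → 1C14977.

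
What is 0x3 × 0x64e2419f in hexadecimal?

Multiply each base-16 digit by 3, carrying:
  f×3 = 45 → write d carry 2
  9×3+2 = 29 → write d carry 1
  1×3+1 = 4 → write 4
  4×3 = 12 → write c
  2×3 = 6 → write 6
  e×3 = 42 → write a carry 2
  4×3+2 = 14 → write e
  6×3 = 18 → write 2 carry 1
  remaining carry: 1

0x12ea6c4dd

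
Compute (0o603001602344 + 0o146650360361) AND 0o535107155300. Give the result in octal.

Add column by column in base 8, right to left:
  4+1 = 5
  4+6 = 2 carry 1
  3+3+1 = 7
  2+0 = 2
  0+6 = 6
  6+3 = 1 carry 1
  1+0+1 = 2
  0+5 = 5
  0+6 = 6
  3+6 = 1 carry 1
  0+4+1 = 5
  6+1 = 7
Sum = 0o751652162725; now AND with 0o535107155300:
  7&5=5, 5&3=1, 1&5=1, 6&1=0, 5&0=0, 2&7=2, 1&1=1, 6&5=4, 2&5=0, 7&3=3, 2&0=0, 5&0=0

0o511002140300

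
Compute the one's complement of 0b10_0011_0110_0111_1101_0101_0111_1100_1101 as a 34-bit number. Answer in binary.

0b0111001001100000101010100000110010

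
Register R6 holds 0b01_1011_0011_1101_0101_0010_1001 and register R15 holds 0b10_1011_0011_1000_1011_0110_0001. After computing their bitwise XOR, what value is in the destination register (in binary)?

XOR bit by bit (1 where the bits differ):
  01101100111101010100101001
^ 10101100111000101101100001
= 11000000000101111001001000

0b11000000000101111001001000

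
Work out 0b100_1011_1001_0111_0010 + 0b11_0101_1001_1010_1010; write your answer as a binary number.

Add column by column in base 2, right to left:
  0+0 = 0
  1+1 = 0 carry 1
  0+0+1 = 1
  0+1 = 1
  1+0 = 1
  1+1 = 0 carry 1
  1+0+1 = 0 carry 1
  0+1+1 = 0 carry 1
  1+1+1 = 1 carry 1
  0+0+1 = 1
  0+0 = 0
  1+1 = 0 carry 1
  1+1+1 = 1 carry 1
  1+0+1 = 0 carry 1
  0+1+1 = 0 carry 1
  1+0+1 = 0 carry 1
  0+1+1 = 0 carry 1
  0+1+1 = 0 carry 1
  1+0+1 = 0 carry 1
  final carry 1

0b10000001001100011100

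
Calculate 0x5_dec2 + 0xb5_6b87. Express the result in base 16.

0xbb4a49

Add column by column in base 16, right to left:
  2+7 = 9
  c+8 = 4 carry 1
  e+b+1 = a carry 1
  d+6+1 = 4 carry 1
  5+5+1 = b
  0+b = b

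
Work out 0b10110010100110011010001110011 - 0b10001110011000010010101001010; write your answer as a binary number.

0b100100001110000111100101001

Subtract column by column in base 2:
  1-0 → 1
  1-1 → 0
  0-0 → 0
  0-1 → 1 (borrow)
  1-0-1 → 0
  1-0 → 1
  1-1 → 0
  0-0 → 0
  0-1 → 1 (borrow)
  0-0-1 → 1 (borrow)
  1-1-1 → 1 (borrow)
  0-0-1 → 1 (borrow)
  1-0-1 → 0
  1-1 → 0
  0-0 → 0
  0-0 → 0
  1-0 → 1
  1-0 → 1
  0-1 → 1 (borrow)
  0-1-1 → 0 (borrow)
  1-0-1 → 0
  0-0 → 0
  1-1 → 0
  0-1 → 1 (borrow)
  0-1-1 → 0 (borrow)
  1-0-1 → 0
  1-0 → 1
  0-0 → 0
  1-1 → 0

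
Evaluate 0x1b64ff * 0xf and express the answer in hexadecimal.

0x19aeaf1

Multiply each base-16 digit by 15, carrying:
  f×15 = 225 → write 1 carry 14
  f×15+14 = 239 → write f carry 14
  4×15+14 = 74 → write a carry 4
  6×15+4 = 94 → write e carry 5
  b×15+5 = 170 → write a carry 10
  1×15+10 = 25 → write 9 carry 1
  remaining carry: 1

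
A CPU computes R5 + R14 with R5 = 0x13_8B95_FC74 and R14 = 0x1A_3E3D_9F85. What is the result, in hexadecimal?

Add column by column in base 16, right to left:
  4+5 = 9
  7+8 = F
  C+F = B carry 1
  F+9+1 = 9 carry 1
  5+D+1 = 3 carry 1
  9+3+1 = D
  B+E = 9 carry 1
  8+3+1 = C
  3+A = D
  1+1 = 2

0x2DC9D39BF9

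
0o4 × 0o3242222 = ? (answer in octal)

Multiply each base-8 digit by 4, carrying:
  2×4 = 8 → write 0 carry 1
  2×4+1 = 9 → write 1 carry 1
  2×4+1 = 9 → write 1 carry 1
  2×4+1 = 9 → write 1 carry 1
  4×4+1 = 17 → write 1 carry 2
  2×4+2 = 10 → write 2 carry 1
  3×4+1 = 13 → write 5 carry 1
  remaining carry: 1

0o15211110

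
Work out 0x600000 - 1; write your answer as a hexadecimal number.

The trailing 5 digits are 0, so subtracting 1 borrows through: they become F and the next digit up decrements.

0x5FFFFF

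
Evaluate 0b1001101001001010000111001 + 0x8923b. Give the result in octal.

0o117223164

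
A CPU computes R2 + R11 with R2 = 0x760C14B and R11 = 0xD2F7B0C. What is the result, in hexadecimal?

Add column by column in base 16, right to left:
  B+C = 7 carry 1
  4+0+1 = 5
  1+B = C
  C+7 = 3 carry 1
  0+F+1 = 0 carry 1
  6+2+1 = 9
  7+D = 4 carry 1
  final carry 1

0x14903C57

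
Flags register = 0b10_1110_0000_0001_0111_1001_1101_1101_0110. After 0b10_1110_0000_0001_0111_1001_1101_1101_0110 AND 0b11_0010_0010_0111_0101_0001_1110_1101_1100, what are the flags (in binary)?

AND bit by bit (1 only where both bits are 1):
  1011100000000101111001110111010110
& 1100100010011101010001111011011100
= 1000100000000101010001110011010100

0b1000100000000101010001110011010100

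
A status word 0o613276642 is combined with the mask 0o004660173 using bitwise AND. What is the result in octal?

0o000260042

AND each oct digit independently (no carries):
  6&0=0, 1&0=0, 3&4=0, 2&6=2, 7&6=6, 6&0=0, 6&1=0, 4&7=4, 2&3=2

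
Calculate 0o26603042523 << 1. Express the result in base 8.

0o55406105246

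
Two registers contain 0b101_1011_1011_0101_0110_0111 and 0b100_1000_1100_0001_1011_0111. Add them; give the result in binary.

0b101001000111011100011110

Add column by column in base 2, right to left:
  1+1 = 0 carry 1
  1+1+1 = 1 carry 1
  1+1+1 = 1 carry 1
  0+0+1 = 1
  0+1 = 1
  1+1 = 0 carry 1
  1+0+1 = 0 carry 1
  0+1+1 = 0 carry 1
  1+1+1 = 1 carry 1
  0+0+1 = 1
  1+0 = 1
  0+0 = 0
  1+0 = 1
  1+0 = 1
  0+1 = 1
  1+1 = 0 carry 1
  1+0+1 = 0 carry 1
  1+0+1 = 0 carry 1
  0+0+1 = 1
  1+1 = 0 carry 1
  1+0+1 = 0 carry 1
  0+0+1 = 1
  1+1 = 0 carry 1
  final carry 1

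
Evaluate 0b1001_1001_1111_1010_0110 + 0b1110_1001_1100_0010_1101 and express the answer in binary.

Add column by column in base 2, right to left:
  0+1 = 1
  1+0 = 1
  1+1 = 0 carry 1
  0+1+1 = 0 carry 1
  0+0+1 = 1
  1+1 = 0 carry 1
  0+0+1 = 1
  1+0 = 1
  1+0 = 1
  1+0 = 1
  1+1 = 0 carry 1
  1+1+1 = 1 carry 1
  1+1+1 = 1 carry 1
  0+0+1 = 1
  0+0 = 0
  1+1 = 0 carry 1
  1+0+1 = 0 carry 1
  0+1+1 = 0 carry 1
  0+1+1 = 0 carry 1
  1+1+1 = 1 carry 1
  final carry 1

0b110000011101111010011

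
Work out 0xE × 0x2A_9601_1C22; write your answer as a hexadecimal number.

0x254340F89DC

Multiply each base-16 digit by 14, carrying:
  2×14 = 28 → write C carry 1
  2×14+1 = 29 → write D carry 1
  C×14+1 = 169 → write 9 carry 10
  1×14+10 = 24 → write 8 carry 1
  1×14+1 = 15 → write F
  0×14 = 0 → write 0
  6×14 = 84 → write 4 carry 5
  9×14+5 = 131 → write 3 carry 8
  A×14+8 = 148 → write 4 carry 9
  2×14+9 = 37 → write 5 carry 2
  remaining carry: 2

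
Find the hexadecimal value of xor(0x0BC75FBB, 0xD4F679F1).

0xDF31264A

XOR each hex digit independently (no carries):
  0^D=D, B^4=F, C^F=3, 7^6=1, 5^7=2, F^9=6, B^F=4, B^1=A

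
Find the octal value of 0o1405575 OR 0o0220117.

OR each oct digit independently (no carries):
  1|0=1, 4|2=6, 0|2=2, 5|0=5, 5|1=5, 7|1=7, 5|7=7

0o1625577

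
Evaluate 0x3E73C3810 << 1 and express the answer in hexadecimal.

0x7CE787020

1 bits is not a whole number of base-16 digits; in binary: 1111100111001111000011100000010000 << 1 = 11111001110011110000111000000100000.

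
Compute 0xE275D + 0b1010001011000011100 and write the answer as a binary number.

0xE275D = 0b11100010011101011101 in binary.
Add column by column in base 2, right to left:
  1+0 = 1
  0+0 = 0
  1+1 = 0 carry 1
  1+1+1 = 1 carry 1
  1+1+1 = 1 carry 1
  0+0+1 = 1
  1+0 = 1
  0+0 = 0
  1+0 = 1
  1+1 = 0 carry 1
  1+1+1 = 1 carry 1
  0+0+1 = 1
  0+1 = 1
  1+0 = 1
  0+0 = 0
  0+0 = 0
  0+1 = 1
  1+0 = 1
  1+1 = 0 carry 1
  1+0+1 = 0 carry 1
  final carry 1

0b100110011110101111001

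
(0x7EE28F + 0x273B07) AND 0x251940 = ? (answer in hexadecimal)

0x241900

Add column by column in base 16, right to left:
  F+7 = 6 carry 1
  8+0+1 = 9
  2+B = D
  E+3 = 1 carry 1
  E+7+1 = 6 carry 1
  7+2+1 = A
Sum = 0xA61D96; now AND with 0x251940:
  A&2=2, 6&5=4, 1&1=1, D&9=9, 9&4=0, 6&0=0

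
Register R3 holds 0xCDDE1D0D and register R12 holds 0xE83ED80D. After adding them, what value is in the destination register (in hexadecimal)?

Add column by column in base 16, right to left:
  D+D = A carry 1
  0+0+1 = 1
  D+8 = 5 carry 1
  1+D+1 = F
  E+E = C carry 1
  D+3+1 = 1 carry 1
  D+8+1 = 6 carry 1
  C+E+1 = B carry 1
  final carry 1

0x1B61CF51A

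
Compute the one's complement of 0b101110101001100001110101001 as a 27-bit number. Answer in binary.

Invert each bit: 101110101001100001110101001 → 010001010110011110001010110.

0b010001010110011110001010110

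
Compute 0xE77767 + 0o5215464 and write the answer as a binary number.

0xE77767 = 0b111001110111011101100111 in binary.
0o5215464 = 0b101010001101100110100 in binary.
Add column by column in base 2, right to left:
  1+0 = 1
  1+0 = 1
  1+1 = 0 carry 1
  0+0+1 = 1
  0+1 = 1
  1+1 = 0 carry 1
  1+0+1 = 0 carry 1
  0+0+1 = 1
  1+1 = 0 carry 1
  1+1+1 = 1 carry 1
  1+0+1 = 0 carry 1
  0+1+1 = 0 carry 1
  1+1+1 = 1 carry 1
  1+0+1 = 0 carry 1
  1+0+1 = 0 carry 1
  0+0+1 = 1
  1+1 = 0 carry 1
  1+0+1 = 0 carry 1
  1+1+1 = 1 carry 1
  0+0+1 = 1
  0+1 = 1
  1+0 = 1
  1+0 = 1
  1+0 = 1

0b111111001001001010011011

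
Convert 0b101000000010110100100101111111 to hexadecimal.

0x280b497f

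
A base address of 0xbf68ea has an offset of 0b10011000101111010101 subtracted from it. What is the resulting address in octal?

0xbf68ea = 0o57664352 in octal.
0b10011000101111010101 = 0o2305725 in octal.
Subtract column by column in base 8:
  2-5 → 5 (borrow)
  5-2-1 → 2
  3-7 → 4 (borrow)
  4-5-1 → 6 (borrow)
  6-0-1 → 5
  6-3 → 3
  7-2 → 5
  5-0 → 5

0o55356425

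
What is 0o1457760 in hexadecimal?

0x65ff0

Each octal digit is 3 bits: 1=001 4=100 5=101 7=111 7=111 6=110 0=000.
Group the bits into nibbles: 0110 0101 1111 1111 0000 → 65ff0.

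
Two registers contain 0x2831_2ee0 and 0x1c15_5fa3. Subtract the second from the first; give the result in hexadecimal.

0xc1bcf3d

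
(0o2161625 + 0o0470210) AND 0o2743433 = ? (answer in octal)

Add column by column in base 8, right to left:
  5+0 = 5
  2+1 = 3
  6+2 = 0 carry 1
  1+0+1 = 2
  6+7 = 5 carry 1
  1+4+1 = 6
  2+0 = 2
Sum = 0o2652035; now AND with 0o2743433:
  2&2=2, 6&7=6, 5&4=4, 2&3=2, 0&4=0, 3&3=3, 5&3=1

0o2642031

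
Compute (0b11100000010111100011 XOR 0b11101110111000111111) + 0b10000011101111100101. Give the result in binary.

0b10010010011111000001

First 0b11100000010111100011 XOR 0b11101110111000111111 = 0b00001110101111011100.
Add column by column in base 2, right to left:
  0+1 = 1
  0+0 = 0
  1+1 = 0 carry 1
  1+0+1 = 0 carry 1
  1+0+1 = 0 carry 1
  0+1+1 = 0 carry 1
  1+1+1 = 1 carry 1
  1+1+1 = 1 carry 1
  1+1+1 = 1 carry 1
  1+1+1 = 1 carry 1
  0+0+1 = 1
  1+1 = 0 carry 1
  0+1+1 = 0 carry 1
  1+1+1 = 1 carry 1
  1+0+1 = 0 carry 1
  1+0+1 = 0 carry 1
  0+0+1 = 1
  0+0 = 0
  0+0 = 0
  0+1 = 1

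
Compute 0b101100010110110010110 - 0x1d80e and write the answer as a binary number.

0x1d80e = 0b11101100000001110 in binary.
Subtract column by column in base 2:
  0-0 → 0
  1-1 → 0
  1-1 → 0
  0-1 → 1 (borrow)
  1-0-1 → 0
  0-0 → 0
  0-0 → 0
  1-0 → 1
  1-0 → 1
  0-0 → 0
  1-0 → 1
  1-1 → 0
  0-1 → 1 (borrow)
  1-0-1 → 0
  0-1 → 1 (borrow)
  0-1-1 → 0 (borrow)
  0-1-1 → 0 (borrow)
  1-0-1 → 0
  1-0 → 1
  0-0 → 0
  1-0 → 1

0b101000101010110001000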